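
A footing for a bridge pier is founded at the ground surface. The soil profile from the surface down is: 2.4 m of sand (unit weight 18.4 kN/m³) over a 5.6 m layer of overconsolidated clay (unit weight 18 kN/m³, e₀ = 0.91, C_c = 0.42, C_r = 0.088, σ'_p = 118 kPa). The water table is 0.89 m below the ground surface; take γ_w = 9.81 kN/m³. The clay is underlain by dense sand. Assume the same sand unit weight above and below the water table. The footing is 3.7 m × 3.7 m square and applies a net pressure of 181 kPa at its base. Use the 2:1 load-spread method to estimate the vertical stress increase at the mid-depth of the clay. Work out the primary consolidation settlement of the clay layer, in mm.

S_c ≈ 52.6 mm

Mid-depth of clay below the ground surface: z = 2.4 + 5.6/2 = 5.2 m.
Total vertical stress at mid-clay: σ_v = 18.4×2.4 + 18×2.8 = 94.56 kPa.
Pore pressure: u = 9.81×(5.2 − 0.89) = 42.281 kPa.
Initial effective stress: σ'_0 = σ_v − u = 94.56 − 42.281 = 52.279 kPa.
Stress increase at mid-clay by the 2:1 spreading method:
Δσ = qBL/((B+z)(L+z)) = 181×3.7×3.7/((3.7+5.2)(3.7+5.2)) = 31.283 kPa
Final effective stress: σ'_f = 52.279 + 31.283 = 83.562 kPa.
σ'_f = 83.562 ≤ σ'_p = 118 kPa, so the clay remains overconsolidated and only the recompression index applies:
S_c = C_r·H/(1+e₀)·log₁₀(σ'_f/σ'_0) = 0.088×5.6/1.91×log₁₀(83.562/52.279)
    = 0.25801 × 0.20368 = 0.05255 m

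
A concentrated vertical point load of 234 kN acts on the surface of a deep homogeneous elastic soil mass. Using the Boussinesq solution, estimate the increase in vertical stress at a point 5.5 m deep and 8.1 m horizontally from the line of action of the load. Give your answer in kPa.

Δσ_z ≈ 0.207 kPa

Boussinesq vertical stress below a point load on an elastic half-space:
Δσ_z = 3P/(2πz²) · [1 + (r/z)²]^(−5/2)
r/z = 8.1/5.5 = 1.4727; [1+(r/z)²]^(−5/2) = 0.05594.
Δσ_z = 3×234/(2π×5.5²) × 0.05594 = 3.6934 × 0.05594 = 0.2066 kPa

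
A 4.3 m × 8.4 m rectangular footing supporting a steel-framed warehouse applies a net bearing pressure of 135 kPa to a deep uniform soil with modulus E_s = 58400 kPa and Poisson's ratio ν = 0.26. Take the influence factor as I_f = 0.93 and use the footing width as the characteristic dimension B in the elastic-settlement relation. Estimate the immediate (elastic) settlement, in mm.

Immediate (elastic) settlement: S_e = q·B·(1−ν²)/E_s · I_f.
S_e = 135 × 4.3 × (1 − 0.26²) / 58400 × 0.93
    = 135 × 4.3 × 0.9324 / 58400 × 0.93
    = 0.008619 m = 8.619 mm

S_e ≈ 8.62 mm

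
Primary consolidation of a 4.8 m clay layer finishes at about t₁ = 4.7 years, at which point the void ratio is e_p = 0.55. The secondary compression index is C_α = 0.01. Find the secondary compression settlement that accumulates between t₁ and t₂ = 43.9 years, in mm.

Secondary compression: S_s = C_α·H/(1+e_p)·log₁₀(t₂/t₁)
S_s = 0.01×4.8/(1+0.55)×log₁₀(43.9/4.7)
    = 0.03097 × 0.9704 = 0.03005 m

S_s ≈ 30.1 mm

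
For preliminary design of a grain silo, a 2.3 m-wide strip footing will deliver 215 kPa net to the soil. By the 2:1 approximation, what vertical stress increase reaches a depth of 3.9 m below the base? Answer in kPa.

By the 2:1 method the load spreads at 1 horizontal : 2 vertical, so at depth z the loaded area has grown by z in each plan dimension:
Δσ = qB/(B+z) = 215×2.3/(2.3+3.9) = 79.758 kPa

Δσ_z ≈ 79.8 kPa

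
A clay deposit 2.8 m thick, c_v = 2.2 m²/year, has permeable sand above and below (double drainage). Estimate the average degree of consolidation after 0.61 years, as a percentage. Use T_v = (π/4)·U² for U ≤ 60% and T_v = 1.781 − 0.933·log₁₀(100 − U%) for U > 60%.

U ≈ 85 %

Drainage path length: H_d = H/2 = 1.4 m (double drainage).
T_v = c_v·t/H_d² = 2.2×0.61/1.4² = 0.68469.
T_v = 0.68469 corresponds to the U > 60% branch:
U = 1 − 10^((1.781 − T_v)/0.933)/100 = 0.8504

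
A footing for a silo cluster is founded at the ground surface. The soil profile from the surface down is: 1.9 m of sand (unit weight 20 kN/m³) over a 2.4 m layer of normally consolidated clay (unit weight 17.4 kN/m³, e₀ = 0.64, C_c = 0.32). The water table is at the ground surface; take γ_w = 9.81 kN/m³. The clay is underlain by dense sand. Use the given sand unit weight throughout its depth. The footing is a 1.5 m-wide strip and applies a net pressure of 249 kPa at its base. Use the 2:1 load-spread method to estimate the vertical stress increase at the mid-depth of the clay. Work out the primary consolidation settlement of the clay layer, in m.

S_c ≈ 0.274 m

Mid-depth of clay below the ground surface: z = 1.9 + 2.4/2 = 3.1 m.
Total vertical stress at mid-clay: σ_v = 20×1.9 + 17.4×1.2 = 58.88 kPa.
Pore pressure: u = 9.81×(3.1 − 0) = 30.411 kPa.
Initial effective stress: σ'_0 = σ_v − u = 58.88 − 30.411 = 28.469 kPa.
Stress increase at mid-clay by the 2:1 spreading method:
Δσ = qB/(B+z) = 249×1.5/(1.5+3.1) = 81.196 kPa
Final effective stress: σ'_f = σ'_0 + Δσ = 28.469 + 81.196 = 109.66 kPa.
Normally consolidated clay, so the full stress increment lies on the virgin compression line:
S_c = C_c·H/(1+e₀)·log₁₀(σ'_f/σ'_0) = 0.32×2.4/(1+0.64)×log₁₀(109.66/28.469)
    = 0.46829 × 0.58568 = 0.2743 m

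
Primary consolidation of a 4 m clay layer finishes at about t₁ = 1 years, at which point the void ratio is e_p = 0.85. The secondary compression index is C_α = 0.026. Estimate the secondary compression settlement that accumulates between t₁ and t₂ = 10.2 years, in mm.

S_s ≈ 56.7 mm

Secondary compression: S_s = C_α·H/(1+e_p)·log₁₀(t₂/t₁)
S_s = 0.026×4/(1+0.85)×log₁₀(10.2/1)
    = 0.05622 × 1.009 = 0.0567 m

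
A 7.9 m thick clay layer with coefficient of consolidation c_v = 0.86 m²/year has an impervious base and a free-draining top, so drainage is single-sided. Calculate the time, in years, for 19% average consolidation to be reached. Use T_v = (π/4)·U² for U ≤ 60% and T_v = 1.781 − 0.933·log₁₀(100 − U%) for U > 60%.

Drainage path length: H_d = H = 7.9 m (single drainage).
U ≤ 60%: T_v = (π/4)·U² = (π/4)×0.19² = 0.028353.
t = T_v·H_d²/c_v = 0.028353×7.9²/0.86 = 2.058 years.

t ≈ 2.06 years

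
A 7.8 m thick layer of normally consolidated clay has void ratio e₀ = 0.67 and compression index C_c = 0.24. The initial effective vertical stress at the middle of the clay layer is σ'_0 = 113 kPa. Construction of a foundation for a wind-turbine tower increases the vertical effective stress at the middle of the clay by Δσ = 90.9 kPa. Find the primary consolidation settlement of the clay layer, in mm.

Final effective stress: σ'_f = σ'_0 + Δσ = 113 + 90.9 = 203.9 kPa.
Normally consolidated clay, so the full stress increment lies on the virgin compression line:
S_c = C_c·H/(1+e₀)·log₁₀(σ'_f/σ'_0) = 0.24×7.8/(1+0.67)×log₁₀(203.9/113)
    = 1.121 × 0.25634 = 0.2874 m

S_c ≈ 287 mm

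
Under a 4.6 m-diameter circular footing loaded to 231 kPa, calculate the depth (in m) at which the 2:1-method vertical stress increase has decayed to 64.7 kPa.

z ≈ 4.09 m

2:1 spreading — at depth z the loaded area has grown by z in each plan dimension:
qD²/(D+z)² = Δσ_z ⇒ z = D(√(q/Δσ_z) − 1) = 4.6×(√(231/64.7) − 1) = 4.092 m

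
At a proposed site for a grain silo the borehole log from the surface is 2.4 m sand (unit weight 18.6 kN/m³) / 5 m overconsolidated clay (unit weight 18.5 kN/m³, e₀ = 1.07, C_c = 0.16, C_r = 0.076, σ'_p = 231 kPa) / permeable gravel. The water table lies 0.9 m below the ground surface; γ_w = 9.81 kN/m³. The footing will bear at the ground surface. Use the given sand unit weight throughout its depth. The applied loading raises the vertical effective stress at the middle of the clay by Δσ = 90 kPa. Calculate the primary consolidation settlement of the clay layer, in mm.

S_c ≈ 80.4 mm

Mid-depth of clay below the ground surface: z = 2.4 + 5/2 = 4.9 m.
Total vertical stress at mid-clay: σ_v = 18.6×2.4 + 18.5×2.5 = 90.89 kPa.
Pore pressure: u = 9.81×(4.9 − 0.9) = 39.24 kPa.
Initial effective stress: σ'_0 = σ_v − u = 90.89 − 39.24 = 51.65 kPa.
Final effective stress: σ'_f = 51.65 + 90 = 141.65 kPa.
σ'_f = 141.65 ≤ σ'_p = 231 kPa, so the clay remains overconsolidated and only the recompression index applies:
S_c = C_r·H/(1+e₀)·log₁₀(σ'_f/σ'_0) = 0.076×5/2.07×log₁₀(141.65/51.65)
    = 0.18358 × 0.43815 = 0.08043 m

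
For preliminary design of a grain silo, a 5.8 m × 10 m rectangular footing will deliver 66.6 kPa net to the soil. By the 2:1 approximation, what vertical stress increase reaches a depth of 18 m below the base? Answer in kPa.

Δσ_z ≈ 5.8 kPa

By the 2:1 method the load spreads at 1 horizontal : 2 vertical, so at depth z the loaded area has grown by z in each plan dimension:
Δσ = qBL/((B+z)(L+z)) = 66.6×5.8×10/((5.8+18)(10+18)) = 5.7965 kPa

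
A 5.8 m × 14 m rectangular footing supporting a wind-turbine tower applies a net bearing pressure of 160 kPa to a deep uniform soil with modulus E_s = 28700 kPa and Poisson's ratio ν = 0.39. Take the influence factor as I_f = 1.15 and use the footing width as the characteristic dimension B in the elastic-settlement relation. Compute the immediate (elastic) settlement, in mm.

S_e ≈ 31.5 mm

Immediate (elastic) settlement: S_e = q·B·(1−ν²)/E_s · I_f.
S_e = 160 × 5.8 × (1 − 0.39²) / 28700 × 1.15
    = 160 × 5.8 × 0.8479 / 28700 × 1.15
    = 0.03153 m = 31.53 mm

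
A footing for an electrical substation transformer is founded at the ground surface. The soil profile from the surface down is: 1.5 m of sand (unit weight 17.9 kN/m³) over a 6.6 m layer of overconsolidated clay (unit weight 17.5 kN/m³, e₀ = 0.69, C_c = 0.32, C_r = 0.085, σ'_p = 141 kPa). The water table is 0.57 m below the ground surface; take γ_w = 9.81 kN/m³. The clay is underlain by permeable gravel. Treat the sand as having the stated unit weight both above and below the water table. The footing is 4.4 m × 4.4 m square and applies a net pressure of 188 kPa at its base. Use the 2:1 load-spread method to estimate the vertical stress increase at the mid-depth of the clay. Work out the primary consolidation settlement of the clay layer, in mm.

Mid-depth of clay below the ground surface: z = 1.5 + 6.6/2 = 4.8 m.
Total vertical stress at mid-clay: σ_v = 17.9×1.5 + 17.5×3.3 = 84.6 kPa.
Pore pressure: u = 9.81×(4.8 − 0.57) = 41.496 kPa.
Initial effective stress: σ'_0 = σ_v − u = 84.6 − 41.496 = 43.104 kPa.
Stress increase at mid-clay by the 2:1 spreading method:
Δσ = qBL/((B+z)(L+z)) = 188×4.4×4.4/((4.4+4.8)(4.4+4.8)) = 43.002 kPa
Final effective stress: σ'_f = 43.104 + 43.002 = 86.106 kPa.
σ'_f = 86.106 ≤ σ'_p = 141 kPa, so the clay remains overconsolidated and only the recompression index applies:
S_c = C_r·H/(1+e₀)·log₁₀(σ'_f/σ'_0) = 0.085×6.6/1.69×log₁₀(86.106/43.104)
    = 0.33195 × 0.30052 = 0.09976 m

S_c ≈ 99.8 mm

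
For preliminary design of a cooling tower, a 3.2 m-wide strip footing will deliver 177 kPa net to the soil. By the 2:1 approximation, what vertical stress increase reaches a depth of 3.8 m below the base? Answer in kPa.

By the 2:1 method the load spreads at 1 horizontal : 2 vertical, so at depth z the loaded area has grown by z in each plan dimension:
Δσ = qB/(B+z) = 177×3.2/(3.2+3.8) = 80.914 kPa

Δσ_z ≈ 80.9 kPa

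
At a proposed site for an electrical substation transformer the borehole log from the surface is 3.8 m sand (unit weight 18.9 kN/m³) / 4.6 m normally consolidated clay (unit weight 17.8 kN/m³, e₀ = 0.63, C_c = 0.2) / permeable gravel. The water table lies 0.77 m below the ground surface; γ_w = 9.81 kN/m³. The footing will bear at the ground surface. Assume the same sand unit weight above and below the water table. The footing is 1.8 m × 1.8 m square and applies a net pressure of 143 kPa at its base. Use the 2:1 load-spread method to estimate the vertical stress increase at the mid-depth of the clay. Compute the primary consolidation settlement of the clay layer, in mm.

Mid-depth of clay below the ground surface: z = 3.8 + 4.6/2 = 6.1 m.
Total vertical stress at mid-clay: σ_v = 18.9×3.8 + 17.8×2.3 = 112.76 kPa.
Pore pressure: u = 9.81×(6.1 − 0.77) = 52.287 kPa.
Initial effective stress: σ'_0 = σ_v − u = 112.76 − 52.287 = 60.473 kPa.
Stress increase at mid-clay by the 2:1 spreading method:
Δσ = qBL/((B+z)(L+z)) = 143×1.8×1.8/((1.8+6.1)(1.8+6.1)) = 7.4238 kPa
Final effective stress: σ'_f = σ'_0 + Δσ = 60.473 + 7.4238 = 67.897 kPa.
Normally consolidated clay, so the full stress increment lies on the virgin compression line:
S_c = C_c·H/(1+e₀)·log₁₀(σ'_f/σ'_0) = 0.2×4.6/(1+0.63)×log₁₀(67.897/60.473)
    = 0.56442 × 0.050289 = 0.02838 m

S_c ≈ 28.4 mm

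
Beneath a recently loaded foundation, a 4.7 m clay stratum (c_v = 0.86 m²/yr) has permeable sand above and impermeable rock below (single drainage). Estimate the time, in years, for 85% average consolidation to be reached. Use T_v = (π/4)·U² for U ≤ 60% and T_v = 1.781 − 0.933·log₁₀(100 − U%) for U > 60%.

Drainage path length: H_d = H = 4.7 m (single drainage).
U > 60%: T_v = 1.781 − 0.933·log₁₀(100 − 85) = 0.68371.
t = T_v·H_d²/c_v = 0.68371×4.7²/0.86 = 17.56 years.

t ≈ 17.6 years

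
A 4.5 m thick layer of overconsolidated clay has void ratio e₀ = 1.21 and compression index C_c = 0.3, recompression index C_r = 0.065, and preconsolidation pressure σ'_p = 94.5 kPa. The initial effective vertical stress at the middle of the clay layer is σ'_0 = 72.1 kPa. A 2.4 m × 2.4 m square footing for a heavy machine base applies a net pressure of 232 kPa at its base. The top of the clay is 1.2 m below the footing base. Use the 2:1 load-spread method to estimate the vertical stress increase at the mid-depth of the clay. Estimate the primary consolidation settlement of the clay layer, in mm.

Mid-depth of clay below the footing base: z = 1.2 + 4.5/2 = 3.45 m.
Stress increase at mid-clay by the 2:1 spreading method:
Δσ = qBL/((B+z)(L+z)) = 232×2.4×2.4/((2.4+3.45)(2.4+3.45)) = 39.048 kPa
Final effective stress: σ'_f = 72.1 + 39.048 = 111.15 kPa.
σ'_f = 111.15 > σ'_p = 94.5 kPa, so the stress path crosses the preconsolidation pressure — recompression up to σ'_p, then virgin compression beyond:
S_c = H/(1+e₀)·[C_r·log₁₀(σ'_p/σ'_0) + C_c·log₁₀(σ'_f/σ'_p)]
    = 4.5/2.21 × [0.065×log₁₀(94.5/72.1) + 0.3×log₁₀(111.15/94.5)]
    = 2.0362 × [0.0076373 + 0.021143] = 0.0586 m

S_c ≈ 58.6 mm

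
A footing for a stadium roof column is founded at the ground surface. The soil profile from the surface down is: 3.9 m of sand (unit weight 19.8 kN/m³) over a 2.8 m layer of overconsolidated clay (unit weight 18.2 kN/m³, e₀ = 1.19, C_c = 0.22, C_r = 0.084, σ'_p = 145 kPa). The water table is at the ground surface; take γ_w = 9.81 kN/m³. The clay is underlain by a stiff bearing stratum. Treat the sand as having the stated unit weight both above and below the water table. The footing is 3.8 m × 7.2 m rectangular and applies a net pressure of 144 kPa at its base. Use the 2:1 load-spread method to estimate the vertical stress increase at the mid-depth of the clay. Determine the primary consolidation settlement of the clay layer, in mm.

Mid-depth of clay below the ground surface: z = 3.9 + 2.8/2 = 5.3 m.
Total vertical stress at mid-clay: σ_v = 19.8×3.9 + 18.2×1.4 = 102.7 kPa.
Pore pressure: u = 9.81×(5.3 − 0) = 51.993 kPa.
Initial effective stress: σ'_0 = σ_v − u = 102.7 − 51.993 = 50.707 kPa.
Stress increase at mid-clay by the 2:1 spreading method:
Δσ = qBL/((B+z)(L+z)) = 144×3.8×7.2/((3.8+5.3)(7.2+5.3)) = 34.636 kPa
Final effective stress: σ'_f = 50.707 + 34.636 = 85.343 kPa.
σ'_f = 85.343 ≤ σ'_p = 145 kPa, so the clay remains overconsolidated and only the recompression index applies:
S_c = C_r·H/(1+e₀)·log₁₀(σ'_f/σ'_0) = 0.084×2.8/2.19×log₁₀(85.343/50.707)
    = 0.10739 × 0.2261 = 0.02428 m

S_c ≈ 24.3 mm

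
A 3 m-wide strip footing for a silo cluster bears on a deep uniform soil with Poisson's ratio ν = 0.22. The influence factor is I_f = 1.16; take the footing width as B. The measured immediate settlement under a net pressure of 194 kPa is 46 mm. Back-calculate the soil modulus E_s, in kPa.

E_s ≈ 14000 kPa

S_e = q·B·(1−ν²)/E_s · I_f  ⇒  E_s = q·B·(1−ν²)·I_f / S_e.
E_s = 194 × 3 × 0.9516 × 1.16 / 0.046 = 13970 kPa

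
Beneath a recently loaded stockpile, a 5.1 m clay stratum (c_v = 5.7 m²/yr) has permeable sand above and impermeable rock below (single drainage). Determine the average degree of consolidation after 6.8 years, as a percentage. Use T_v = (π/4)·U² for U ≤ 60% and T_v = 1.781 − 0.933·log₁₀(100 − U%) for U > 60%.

U ≈ 98 %

Drainage path length: H_d = H = 5.1 m (single drainage).
T_v = c_v·t/H_d² = 5.7×6.8/5.1² = 1.4902.
T_v = 1.4902 corresponds to the U > 60% branch:
U = 1 − 10^((1.781 − T_v)/0.933)/100 = 0.9795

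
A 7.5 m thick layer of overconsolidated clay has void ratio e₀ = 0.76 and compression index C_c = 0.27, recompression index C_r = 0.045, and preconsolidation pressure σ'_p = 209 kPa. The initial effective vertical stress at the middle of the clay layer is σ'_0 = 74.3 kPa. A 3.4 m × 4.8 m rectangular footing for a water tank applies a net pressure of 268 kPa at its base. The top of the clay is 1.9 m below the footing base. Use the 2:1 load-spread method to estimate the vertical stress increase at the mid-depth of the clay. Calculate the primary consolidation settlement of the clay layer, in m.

S_c ≈ 0.0403 m

Mid-depth of clay below the footing base: z = 1.9 + 7.5/2 = 5.65 m.
Stress increase at mid-clay by the 2:1 spreading method:
Δσ = qBL/((B+z)(L+z)) = 268×3.4×4.8/((3.4+5.65)(4.8+5.65)) = 46.248 kPa
Final effective stress: σ'_f = 74.3 + 46.248 = 120.55 kPa.
σ'_f = 120.55 ≤ σ'_p = 209 kPa, so the clay remains overconsolidated and only the recompression index applies:
S_c = C_r·H/(1+e₀)·log₁₀(σ'_f/σ'_0) = 0.045×7.5/1.76×log₁₀(120.55/74.3)
    = 0.19176 × 0.21018 = 0.0403 m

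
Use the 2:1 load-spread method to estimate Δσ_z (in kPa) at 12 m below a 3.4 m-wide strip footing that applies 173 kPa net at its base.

Δσ_z ≈ 38.2 kPa

By the 2:1 method the load spreads at 1 horizontal : 2 vertical, so at depth z the loaded area has grown by z in each plan dimension:
Δσ = qB/(B+z) = 173×3.4/(3.4+12) = 38.195 kPa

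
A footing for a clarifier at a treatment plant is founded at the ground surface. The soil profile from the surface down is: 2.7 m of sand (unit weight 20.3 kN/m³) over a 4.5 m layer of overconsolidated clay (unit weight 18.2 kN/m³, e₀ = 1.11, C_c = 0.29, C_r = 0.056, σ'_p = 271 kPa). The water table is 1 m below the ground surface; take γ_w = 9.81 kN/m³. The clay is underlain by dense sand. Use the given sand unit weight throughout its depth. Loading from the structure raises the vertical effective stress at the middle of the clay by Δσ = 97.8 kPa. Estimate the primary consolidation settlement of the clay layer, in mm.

Mid-depth of clay below the ground surface: z = 2.7 + 4.5/2 = 4.95 m.
Total vertical stress at mid-clay: σ_v = 20.3×2.7 + 18.2×2.25 = 95.76 kPa.
Pore pressure: u = 9.81×(4.95 − 1) = 38.75 kPa.
Initial effective stress: σ'_0 = σ_v − u = 95.76 − 38.75 = 57.01 kPa.
Final effective stress: σ'_f = 57.01 + 97.8 = 154.81 kPa.
σ'_f = 154.81 ≤ σ'_p = 271 kPa, so the clay remains overconsolidated and only the recompression index applies:
S_c = C_r·H/(1+e₀)·log₁₀(σ'_f/σ'_0) = 0.056×4.5/2.11×log₁₀(154.81/57.01)
    = 0.11943 × 0.43385 = 0.05182 m

S_c ≈ 51.8 mm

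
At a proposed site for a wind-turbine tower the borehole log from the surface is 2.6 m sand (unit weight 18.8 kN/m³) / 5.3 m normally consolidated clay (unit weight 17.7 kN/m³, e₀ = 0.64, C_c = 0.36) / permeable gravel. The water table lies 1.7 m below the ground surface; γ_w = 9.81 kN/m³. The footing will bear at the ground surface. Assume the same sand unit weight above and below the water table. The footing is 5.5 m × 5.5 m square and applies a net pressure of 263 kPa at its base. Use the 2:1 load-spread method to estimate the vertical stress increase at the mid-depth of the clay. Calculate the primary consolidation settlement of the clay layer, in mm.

Mid-depth of clay below the ground surface: z = 2.6 + 5.3/2 = 5.25 m.
Total vertical stress at mid-clay: σ_v = 18.8×2.6 + 17.7×2.65 = 95.785 kPa.
Pore pressure: u = 9.81×(5.25 − 1.7) = 34.825 kPa.
Initial effective stress: σ'_0 = σ_v − u = 95.785 − 34.825 = 60.96 kPa.
Stress increase at mid-clay by the 2:1 spreading method:
Δσ = qBL/((B+z)(L+z)) = 263×5.5×5.5/((5.5+5.25)(5.5+5.25)) = 68.844 kPa
Final effective stress: σ'_f = σ'_0 + Δσ = 60.96 + 68.844 = 129.8 kPa.
Normally consolidated clay, so the full stress increment lies on the virgin compression line:
S_c = C_c·H/(1+e₀)·log₁₀(σ'_f/σ'_0) = 0.36×5.3/(1+0.64)×log₁₀(129.8/60.96)
    = 1.1634 × 0.32823 = 0.3819 m

S_c ≈ 382 mm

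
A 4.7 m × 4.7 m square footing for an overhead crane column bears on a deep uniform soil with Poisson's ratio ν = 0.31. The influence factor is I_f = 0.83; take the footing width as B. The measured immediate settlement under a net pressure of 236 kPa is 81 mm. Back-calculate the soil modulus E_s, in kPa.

E_s ≈ 10300 kPa

S_e = q·B·(1−ν²)/E_s · I_f  ⇒  E_s = q·B·(1−ν²)·I_f / S_e.
E_s = 236 × 4.7 × 0.9039 × 0.83 / 0.081 = 10270 kPa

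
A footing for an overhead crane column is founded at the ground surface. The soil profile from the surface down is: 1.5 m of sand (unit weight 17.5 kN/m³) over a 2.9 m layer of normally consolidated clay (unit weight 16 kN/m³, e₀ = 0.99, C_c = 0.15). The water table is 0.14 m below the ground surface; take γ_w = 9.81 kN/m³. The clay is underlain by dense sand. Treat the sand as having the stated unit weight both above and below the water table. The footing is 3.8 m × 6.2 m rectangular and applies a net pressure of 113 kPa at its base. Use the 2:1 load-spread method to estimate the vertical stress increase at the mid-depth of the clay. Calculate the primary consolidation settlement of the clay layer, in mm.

Mid-depth of clay below the ground surface: z = 1.5 + 2.9/2 = 2.95 m.
Total vertical stress at mid-clay: σ_v = 17.5×1.5 + 16×1.45 = 49.45 kPa.
Pore pressure: u = 9.81×(2.95 − 0.14) = 27.566 kPa.
Initial effective stress: σ'_0 = σ_v − u = 49.45 − 27.566 = 21.884 kPa.
Stress increase at mid-clay by the 2:1 spreading method:
Δσ = qBL/((B+z)(L+z)) = 113×3.8×6.2/((3.8+2.95)(6.2+2.95)) = 43.105 kPa
Final effective stress: σ'_f = σ'_0 + Δσ = 21.884 + 43.105 = 64.989 kPa.
Normally consolidated clay, so the full stress increment lies on the virgin compression line:
S_c = C_c·H/(1+e₀)·log₁₀(σ'_f/σ'_0) = 0.15×2.9/(1+0.99)×log₁₀(64.989/21.884)
    = 0.21859 × 0.47271 = 0.1033 m

S_c ≈ 103 mm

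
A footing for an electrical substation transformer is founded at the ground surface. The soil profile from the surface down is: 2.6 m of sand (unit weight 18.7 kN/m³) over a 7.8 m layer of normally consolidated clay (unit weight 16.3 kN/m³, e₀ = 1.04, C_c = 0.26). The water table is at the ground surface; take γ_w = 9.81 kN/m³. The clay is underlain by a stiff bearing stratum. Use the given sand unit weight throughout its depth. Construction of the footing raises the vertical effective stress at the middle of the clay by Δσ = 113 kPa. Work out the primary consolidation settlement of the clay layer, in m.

Mid-depth of clay below the ground surface: z = 2.6 + 7.8/2 = 6.5 m.
Total vertical stress at mid-clay: σ_v = 18.7×2.6 + 16.3×3.9 = 112.19 kPa.
Pore pressure: u = 9.81×(6.5 − 0) = 63.765 kPa.
Initial effective stress: σ'_0 = σ_v − u = 112.19 − 63.765 = 48.425 kPa.
Final effective stress: σ'_f = σ'_0 + Δσ = 48.425 + 113 = 161.43 kPa.
Normally consolidated clay, so the full stress increment lies on the virgin compression line:
S_c = C_c·H/(1+e₀)·log₁₀(σ'_f/σ'_0) = 0.26×7.8/(1+1.04)×log₁₀(161.43/48.425)
    = 0.99412 × 0.52291 = 0.5198 m

S_c ≈ 0.52 m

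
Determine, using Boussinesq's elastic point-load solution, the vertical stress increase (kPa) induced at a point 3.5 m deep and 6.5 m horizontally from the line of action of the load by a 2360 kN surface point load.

Boussinesq vertical stress below a point load on an elastic half-space:
Δσ_z = 3P/(2πz²) · [1 + (r/z)²]^(−5/2)
r/z = 6.5/3.5 = 1.8571; [1+(r/z)²]^(−5/2) = 0.023952.
Δσ_z = 3×2360/(2π×3.5²) × 0.023952 = 91.985 × 0.023952 = 2.203 kPa

Δσ_z ≈ 2.2 kPa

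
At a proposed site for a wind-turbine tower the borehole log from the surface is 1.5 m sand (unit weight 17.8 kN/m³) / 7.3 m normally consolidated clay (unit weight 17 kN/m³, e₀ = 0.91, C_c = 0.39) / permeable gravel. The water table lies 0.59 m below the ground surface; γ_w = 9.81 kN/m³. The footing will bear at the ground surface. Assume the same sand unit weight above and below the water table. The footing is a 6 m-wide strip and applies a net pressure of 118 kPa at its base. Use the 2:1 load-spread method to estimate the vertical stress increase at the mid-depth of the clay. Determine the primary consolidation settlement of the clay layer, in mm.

S_c ≈ 578 mm

Mid-depth of clay below the ground surface: z = 1.5 + 7.3/2 = 5.15 m.
Total vertical stress at mid-clay: σ_v = 17.8×1.5 + 17×3.65 = 88.75 kPa.
Pore pressure: u = 9.81×(5.15 − 0.59) = 44.734 kPa.
Initial effective stress: σ'_0 = σ_v − u = 88.75 − 44.734 = 44.016 kPa.
Stress increase at mid-clay by the 2:1 spreading method:
Δσ = qB/(B+z) = 118×6/(6+5.15) = 63.498 kPa
Final effective stress: σ'_f = σ'_0 + Δσ = 44.016 + 63.498 = 107.51 kPa.
Normally consolidated clay, so the full stress increment lies on the virgin compression line:
S_c = C_c·H/(1+e₀)·log₁₀(σ'_f/σ'_0) = 0.39×7.3/(1+0.91)×log₁₀(107.51/44.016)
    = 1.4906 × 0.38784 = 0.5781 m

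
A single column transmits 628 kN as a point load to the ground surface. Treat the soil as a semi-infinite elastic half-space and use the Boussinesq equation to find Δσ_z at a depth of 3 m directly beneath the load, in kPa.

Δσ_z ≈ 33.3 kPa

Boussinesq vertical stress below a point load on an elastic half-space:
Δσ_z = 3P/(2πz²) · [1 + (r/z)²]^(−5/2)
r/z = 0/3 = 0; [1+(r/z)²]^(−5/2) = 1.
Δσ_z = 3×628/(2π×3²) × 1 = 33.316 × 1 = 33.32 kPa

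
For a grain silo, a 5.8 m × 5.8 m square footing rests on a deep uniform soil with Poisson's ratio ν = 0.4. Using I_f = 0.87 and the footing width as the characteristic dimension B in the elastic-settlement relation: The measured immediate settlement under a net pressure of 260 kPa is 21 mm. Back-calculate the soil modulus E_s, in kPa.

S_e = q·B·(1−ν²)/E_s · I_f  ⇒  E_s = q·B·(1−ν²)·I_f / S_e.
E_s = 260 × 5.8 × 0.84 × 0.87 / 0.021 = 52480 kPa

E_s ≈ 52500 kPa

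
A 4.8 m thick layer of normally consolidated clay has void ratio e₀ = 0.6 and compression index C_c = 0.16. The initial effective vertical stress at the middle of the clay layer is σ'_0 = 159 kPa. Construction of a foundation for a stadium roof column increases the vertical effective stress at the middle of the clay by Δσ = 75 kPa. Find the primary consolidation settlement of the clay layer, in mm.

S_c ≈ 80.6 mm

Final effective stress: σ'_f = σ'_0 + Δσ = 159 + 75 = 234 kPa.
Normally consolidated clay, so the full stress increment lies on the virgin compression line:
S_c = C_c·H/(1+e₀)·log₁₀(σ'_f/σ'_0) = 0.16×4.8/(1+0.6)×log₁₀(234/159)
    = 0.48 × 0.16782 = 0.08055 m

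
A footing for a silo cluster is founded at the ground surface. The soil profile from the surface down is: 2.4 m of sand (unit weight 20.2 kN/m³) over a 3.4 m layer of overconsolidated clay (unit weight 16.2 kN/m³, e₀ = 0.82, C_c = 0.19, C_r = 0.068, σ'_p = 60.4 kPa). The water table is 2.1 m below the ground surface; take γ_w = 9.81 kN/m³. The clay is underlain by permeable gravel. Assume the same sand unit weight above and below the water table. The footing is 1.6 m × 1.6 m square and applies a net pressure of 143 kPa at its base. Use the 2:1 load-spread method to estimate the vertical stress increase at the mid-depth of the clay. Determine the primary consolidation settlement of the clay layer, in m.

Mid-depth of clay below the ground surface: z = 2.4 + 3.4/2 = 4.1 m.
Total vertical stress at mid-clay: σ_v = 20.2×2.4 + 16.2×1.7 = 76.02 kPa.
Pore pressure: u = 9.81×(4.1 − 2.1) = 19.62 kPa.
Initial effective stress: σ'_0 = σ_v − u = 76.02 − 19.62 = 56.4 kPa.
Stress increase at mid-clay by the 2:1 spreading method:
Δσ = qBL/((B+z)(L+z)) = 143×1.6×1.6/((1.6+4.1)(1.6+4.1)) = 11.267 kPa
Final effective stress: σ'_f = 56.4 + 11.267 = 67.667 kPa.
σ'_f = 67.667 > σ'_p = 60.4 kPa, so the stress path crosses the preconsolidation pressure — recompression up to σ'_p, then virgin compression beyond:
S_c = H/(1+e₀)·[C_r·log₁₀(σ'_p/σ'_0) + C_c·log₁₀(σ'_f/σ'_p)]
    = 3.4/1.82 × [0.068×log₁₀(60.4/56.4) + 0.19×log₁₀(67.667/60.4)]
    = 1.8681 × [0.0020235 + 0.0093746] = 0.02129 m

S_c ≈ 0.0213 m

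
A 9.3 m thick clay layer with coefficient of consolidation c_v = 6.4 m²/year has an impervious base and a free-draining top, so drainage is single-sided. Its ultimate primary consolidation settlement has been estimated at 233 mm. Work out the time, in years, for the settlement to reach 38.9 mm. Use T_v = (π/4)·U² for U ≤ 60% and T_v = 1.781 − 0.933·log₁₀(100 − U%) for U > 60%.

Drainage path length: H_d = H = 9.3 m (single drainage).
U = S(t)/S_ult = 38.9/233 = 0.167.
U ≤ 60%: T_v = (π/4)·U² = (π/4)×0.16695² = 0.021892.
t = T_v·H_d²/c_v = 0.021892×9.3²/6.4 = 0.2958 years.

t ≈ 0.296 years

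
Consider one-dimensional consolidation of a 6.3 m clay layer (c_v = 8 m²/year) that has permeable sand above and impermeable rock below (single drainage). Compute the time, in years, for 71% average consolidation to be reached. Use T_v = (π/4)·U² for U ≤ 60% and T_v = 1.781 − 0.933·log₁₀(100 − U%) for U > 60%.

Drainage path length: H_d = H = 6.3 m (single drainage).
U > 60%: T_v = 1.781 − 0.933·log₁₀(100 − 71) = 0.41658.
t = T_v·H_d²/c_v = 0.41658×6.3²/8 = 2.067 years.

t ≈ 2.07 years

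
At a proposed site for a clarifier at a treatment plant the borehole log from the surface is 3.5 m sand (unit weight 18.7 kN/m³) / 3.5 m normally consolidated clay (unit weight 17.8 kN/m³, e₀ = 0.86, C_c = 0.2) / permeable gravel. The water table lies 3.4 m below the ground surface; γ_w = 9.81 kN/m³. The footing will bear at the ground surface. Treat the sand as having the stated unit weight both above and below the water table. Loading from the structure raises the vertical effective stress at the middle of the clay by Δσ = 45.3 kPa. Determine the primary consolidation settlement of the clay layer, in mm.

S_c ≈ 74.5 mm

Mid-depth of clay below the ground surface: z = 3.5 + 3.5/2 = 5.25 m.
Total vertical stress at mid-clay: σ_v = 18.7×3.5 + 17.8×1.75 = 96.6 kPa.
Pore pressure: u = 9.81×(5.25 − 3.4) = 18.149 kPa.
Initial effective stress: σ'_0 = σ_v − u = 96.6 − 18.149 = 78.451 kPa.
Final effective stress: σ'_f = σ'_0 + Δσ = 78.451 + 45.3 = 123.75 kPa.
Normally consolidated clay, so the full stress increment lies on the virgin compression line:
S_c = C_c·H/(1+e₀)·log₁₀(σ'_f/σ'_0) = 0.2×3.5/(1+0.86)×log₁₀(123.75/78.451)
    = 0.37634 × 0.19795 = 0.0745 m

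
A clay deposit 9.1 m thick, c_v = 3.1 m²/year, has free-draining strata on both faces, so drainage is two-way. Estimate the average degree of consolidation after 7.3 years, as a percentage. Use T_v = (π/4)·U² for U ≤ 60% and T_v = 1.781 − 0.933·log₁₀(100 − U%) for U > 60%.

Drainage path length: H_d = H/2 = 4.55 m (double drainage).
T_v = c_v·t/H_d² = 3.1×7.3/4.55² = 1.0931.
T_v = 1.0931 corresponds to the U > 60% branch:
U = 1 − 10^((1.781 − T_v)/0.933)/100 = 0.9454

U ≈ 94.5 %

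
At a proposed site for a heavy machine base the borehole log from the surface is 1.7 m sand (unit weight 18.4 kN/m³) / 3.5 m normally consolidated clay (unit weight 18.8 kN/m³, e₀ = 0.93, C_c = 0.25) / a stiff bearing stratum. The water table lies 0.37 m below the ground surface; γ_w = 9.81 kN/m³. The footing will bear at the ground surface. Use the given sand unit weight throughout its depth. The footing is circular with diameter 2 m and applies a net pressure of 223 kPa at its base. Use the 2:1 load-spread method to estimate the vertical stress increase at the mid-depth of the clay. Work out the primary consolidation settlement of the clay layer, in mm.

Mid-depth of clay below the ground surface: z = 1.7 + 3.5/2 = 3.45 m.
Total vertical stress at mid-clay: σ_v = 18.4×1.7 + 18.8×1.75 = 64.18 kPa.
Pore pressure: u = 9.81×(3.45 − 0.37) = 30.215 kPa.
Initial effective stress: σ'_0 = σ_v − u = 64.18 − 30.215 = 33.965 kPa.
Stress increase at mid-clay by the 2:1 spreading method:
Δσ ≈ qD²/(D+z)² = 223×2²/(2+3.45)² = 30.031 kPa
Final effective stress: σ'_f = σ'_0 + Δσ = 33.965 + 30.031 = 63.996 kPa.
Normally consolidated clay, so the full stress increment lies on the virgin compression line:
S_c = C_c·H/(1+e₀)·log₁₀(σ'_f/σ'_0) = 0.25×3.5/(1+0.93)×log₁₀(63.996/33.965)
    = 0.45337 × 0.27512 = 0.1247 m

S_c ≈ 125 mm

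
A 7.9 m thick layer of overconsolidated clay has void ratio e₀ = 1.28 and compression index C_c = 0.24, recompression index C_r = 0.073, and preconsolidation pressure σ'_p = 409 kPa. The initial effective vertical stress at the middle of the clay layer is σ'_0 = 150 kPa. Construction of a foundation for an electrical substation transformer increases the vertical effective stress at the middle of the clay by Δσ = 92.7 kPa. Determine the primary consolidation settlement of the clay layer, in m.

Final effective stress: σ'_f = 150 + 92.7 = 242.7 kPa.
σ'_f = 242.7 ≤ σ'_p = 409 kPa, so the clay remains overconsolidated and only the recompression index applies:
S_c = C_r·H/(1+e₀)·log₁₀(σ'_f/σ'_0) = 0.073×7.9/2.28×log₁₀(242.7/150)
    = 0.25294 × 0.20898 = 0.05286 m

S_c ≈ 0.0529 m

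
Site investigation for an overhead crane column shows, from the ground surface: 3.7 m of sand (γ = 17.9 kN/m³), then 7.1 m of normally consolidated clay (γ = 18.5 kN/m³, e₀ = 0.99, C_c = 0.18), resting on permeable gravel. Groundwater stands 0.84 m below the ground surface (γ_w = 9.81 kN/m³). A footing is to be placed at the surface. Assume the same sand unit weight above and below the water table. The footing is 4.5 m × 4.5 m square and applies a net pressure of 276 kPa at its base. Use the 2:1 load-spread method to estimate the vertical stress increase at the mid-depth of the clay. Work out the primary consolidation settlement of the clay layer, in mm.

Mid-depth of clay below the ground surface: z = 3.7 + 7.1/2 = 7.25 m.
Total vertical stress at mid-clay: σ_v = 17.9×3.7 + 18.5×3.55 = 131.91 kPa.
Pore pressure: u = 9.81×(7.25 − 0.84) = 62.882 kPa.
Initial effective stress: σ'_0 = σ_v − u = 131.91 − 62.882 = 69.028 kPa.
Stress increase at mid-clay by the 2:1 spreading method:
Δσ = qBL/((B+z)(L+z)) = 276×4.5×4.5/((4.5+7.25)(4.5+7.25)) = 40.482 kPa
Final effective stress: σ'_f = σ'_0 + Δσ = 69.028 + 40.482 = 109.51 kPa.
Normally consolidated clay, so the full stress increment lies on the virgin compression line:
S_c = C_c·H/(1+e₀)·log₁₀(σ'_f/σ'_0) = 0.18×7.1/(1+0.99)×log₁₀(109.51/69.028)
    = 0.64221 × 0.20043 = 0.1287 m

S_c ≈ 129 mm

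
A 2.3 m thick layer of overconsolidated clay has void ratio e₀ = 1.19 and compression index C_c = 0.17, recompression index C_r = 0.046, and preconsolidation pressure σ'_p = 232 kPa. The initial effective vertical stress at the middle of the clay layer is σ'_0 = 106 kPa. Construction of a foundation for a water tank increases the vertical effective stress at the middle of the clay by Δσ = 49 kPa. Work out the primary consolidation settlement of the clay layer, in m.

S_c ≈ 0.00797 m

Final effective stress: σ'_f = 106 + 49 = 155 kPa.
σ'_f = 155 ≤ σ'_p = 232 kPa, so the clay remains overconsolidated and only the recompression index applies:
S_c = C_r·H/(1+e₀)·log₁₀(σ'_f/σ'_0) = 0.046×2.3/2.19×log₁₀(155/106)
    = 0.048309 × 0.16503 = 0.007972 m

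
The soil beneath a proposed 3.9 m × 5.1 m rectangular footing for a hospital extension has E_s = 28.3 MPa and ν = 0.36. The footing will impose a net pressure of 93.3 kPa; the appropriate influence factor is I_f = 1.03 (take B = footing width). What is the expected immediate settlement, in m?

Immediate (elastic) settlement: S_e = q·B·(1−ν²)/E_s · I_f.
E_s = 28.3 MPa = 28300 kPa.
S_e = 93.3 × 3.9 × (1 − 0.36²) / 28300 × 1.03
    = 93.3 × 3.9 × 0.8704 / 28300 × 1.03
    = 0.01153 m

S_e ≈ 0.0115 m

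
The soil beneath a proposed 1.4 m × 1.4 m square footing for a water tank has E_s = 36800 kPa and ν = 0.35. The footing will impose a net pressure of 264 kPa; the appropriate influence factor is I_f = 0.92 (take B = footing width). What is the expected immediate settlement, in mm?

S_e ≈ 8.11 mm

Immediate (elastic) settlement: S_e = q·B·(1−ν²)/E_s · I_f.
S_e = 264 × 1.4 × (1 − 0.35²) / 36800 × 0.92
    = 264 × 1.4 × 0.8775 / 36800 × 0.92
    = 0.008108 m = 8.108 mm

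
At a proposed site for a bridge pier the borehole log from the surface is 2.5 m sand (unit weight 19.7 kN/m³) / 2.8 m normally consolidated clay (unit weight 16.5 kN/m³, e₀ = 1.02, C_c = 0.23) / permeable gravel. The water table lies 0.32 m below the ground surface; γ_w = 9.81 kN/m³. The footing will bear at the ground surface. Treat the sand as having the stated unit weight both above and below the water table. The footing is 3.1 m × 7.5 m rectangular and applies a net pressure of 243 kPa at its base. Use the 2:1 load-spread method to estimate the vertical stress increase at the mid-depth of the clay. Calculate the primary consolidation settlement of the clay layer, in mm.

S_c ≈ 147 mm

Mid-depth of clay below the ground surface: z = 2.5 + 2.8/2 = 3.9 m.
Total vertical stress at mid-clay: σ_v = 19.7×2.5 + 16.5×1.4 = 72.35 kPa.
Pore pressure: u = 9.81×(3.9 − 0.32) = 35.12 kPa.
Initial effective stress: σ'_0 = σ_v − u = 72.35 − 35.12 = 37.23 kPa.
Stress increase at mid-clay by the 2:1 spreading method:
Δσ = qBL/((B+z)(L+z)) = 243×3.1×7.5/((3.1+3.9)(7.5+3.9)) = 70.799 kPa
Final effective stress: σ'_f = σ'_0 + Δσ = 37.23 + 70.799 = 108.03 kPa.
Normally consolidated clay, so the full stress increment lies on the virgin compression line:
S_c = C_c·H/(1+e₀)·log₁₀(σ'_f/σ'_0) = 0.23×2.8/(1+1.02)×log₁₀(108.03/37.23)
    = 0.31881 × 0.46265 = 0.1475 m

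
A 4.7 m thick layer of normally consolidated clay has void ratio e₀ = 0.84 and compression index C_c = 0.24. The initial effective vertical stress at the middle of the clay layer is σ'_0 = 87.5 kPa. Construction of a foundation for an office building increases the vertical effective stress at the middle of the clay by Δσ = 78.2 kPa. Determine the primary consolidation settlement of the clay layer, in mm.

Final effective stress: σ'_f = σ'_0 + Δσ = 87.5 + 78.2 = 165.7 kPa.
Normally consolidated clay, so the full stress increment lies on the virgin compression line:
S_c = C_c·H/(1+e₀)·log₁₀(σ'_f/σ'_0) = 0.24×4.7/(1+0.84)×log₁₀(165.7/87.5)
    = 0.61304 × 0.27731 = 0.17 m

S_c ≈ 170 mm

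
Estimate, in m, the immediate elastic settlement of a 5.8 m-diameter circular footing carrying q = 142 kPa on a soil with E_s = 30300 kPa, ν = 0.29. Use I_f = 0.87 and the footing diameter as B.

S_e ≈ 0.0217 m

Immediate (elastic) settlement: S_e = q·B·(1−ν²)/E_s · I_f.
S_e = 142 × 5.8 × (1 − 0.29²) / 30300 × 0.87
    = 142 × 5.8 × 0.9159 / 30300 × 0.87
    = 0.02166 m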